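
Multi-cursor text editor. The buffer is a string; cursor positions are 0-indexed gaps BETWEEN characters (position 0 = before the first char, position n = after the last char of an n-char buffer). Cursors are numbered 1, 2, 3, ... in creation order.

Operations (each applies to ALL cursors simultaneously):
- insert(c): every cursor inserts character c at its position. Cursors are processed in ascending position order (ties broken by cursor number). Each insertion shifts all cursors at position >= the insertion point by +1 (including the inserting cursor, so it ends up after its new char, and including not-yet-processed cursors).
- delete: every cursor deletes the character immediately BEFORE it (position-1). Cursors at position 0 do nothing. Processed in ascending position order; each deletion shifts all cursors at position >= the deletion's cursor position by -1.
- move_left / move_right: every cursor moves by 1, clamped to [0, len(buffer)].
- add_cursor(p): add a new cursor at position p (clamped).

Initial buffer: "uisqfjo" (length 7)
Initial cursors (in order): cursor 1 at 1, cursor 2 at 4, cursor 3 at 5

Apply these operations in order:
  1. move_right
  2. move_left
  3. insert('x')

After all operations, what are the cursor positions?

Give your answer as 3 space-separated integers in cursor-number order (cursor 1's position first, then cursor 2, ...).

Answer: 2 6 8

Derivation:
After op 1 (move_right): buffer="uisqfjo" (len 7), cursors c1@2 c2@5 c3@6, authorship .......
After op 2 (move_left): buffer="uisqfjo" (len 7), cursors c1@1 c2@4 c3@5, authorship .......
After op 3 (insert('x')): buffer="uxisqxfxjo" (len 10), cursors c1@2 c2@6 c3@8, authorship .1...2.3..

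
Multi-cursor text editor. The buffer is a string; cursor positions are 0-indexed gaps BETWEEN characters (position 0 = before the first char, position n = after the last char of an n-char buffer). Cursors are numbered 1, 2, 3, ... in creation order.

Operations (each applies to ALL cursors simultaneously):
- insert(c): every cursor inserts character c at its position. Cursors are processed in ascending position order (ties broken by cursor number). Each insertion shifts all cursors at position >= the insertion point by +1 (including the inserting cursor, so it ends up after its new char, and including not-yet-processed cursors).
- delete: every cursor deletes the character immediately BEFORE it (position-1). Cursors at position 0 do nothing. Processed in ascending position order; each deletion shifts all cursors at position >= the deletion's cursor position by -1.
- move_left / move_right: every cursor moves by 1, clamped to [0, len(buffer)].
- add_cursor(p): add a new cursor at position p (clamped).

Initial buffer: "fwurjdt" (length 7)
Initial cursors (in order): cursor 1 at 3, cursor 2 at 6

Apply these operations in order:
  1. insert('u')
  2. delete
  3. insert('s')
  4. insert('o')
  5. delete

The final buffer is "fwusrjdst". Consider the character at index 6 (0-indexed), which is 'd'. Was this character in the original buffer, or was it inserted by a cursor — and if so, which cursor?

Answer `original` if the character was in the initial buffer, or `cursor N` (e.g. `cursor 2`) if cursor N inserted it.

Answer: original

Derivation:
After op 1 (insert('u')): buffer="fwuurjdut" (len 9), cursors c1@4 c2@8, authorship ...1...2.
After op 2 (delete): buffer="fwurjdt" (len 7), cursors c1@3 c2@6, authorship .......
After op 3 (insert('s')): buffer="fwusrjdst" (len 9), cursors c1@4 c2@8, authorship ...1...2.
After op 4 (insert('o')): buffer="fwusorjdsot" (len 11), cursors c1@5 c2@10, authorship ...11...22.
After op 5 (delete): buffer="fwusrjdst" (len 9), cursors c1@4 c2@8, authorship ...1...2.
Authorship (.=original, N=cursor N): . . . 1 . . . 2 .
Index 6: author = original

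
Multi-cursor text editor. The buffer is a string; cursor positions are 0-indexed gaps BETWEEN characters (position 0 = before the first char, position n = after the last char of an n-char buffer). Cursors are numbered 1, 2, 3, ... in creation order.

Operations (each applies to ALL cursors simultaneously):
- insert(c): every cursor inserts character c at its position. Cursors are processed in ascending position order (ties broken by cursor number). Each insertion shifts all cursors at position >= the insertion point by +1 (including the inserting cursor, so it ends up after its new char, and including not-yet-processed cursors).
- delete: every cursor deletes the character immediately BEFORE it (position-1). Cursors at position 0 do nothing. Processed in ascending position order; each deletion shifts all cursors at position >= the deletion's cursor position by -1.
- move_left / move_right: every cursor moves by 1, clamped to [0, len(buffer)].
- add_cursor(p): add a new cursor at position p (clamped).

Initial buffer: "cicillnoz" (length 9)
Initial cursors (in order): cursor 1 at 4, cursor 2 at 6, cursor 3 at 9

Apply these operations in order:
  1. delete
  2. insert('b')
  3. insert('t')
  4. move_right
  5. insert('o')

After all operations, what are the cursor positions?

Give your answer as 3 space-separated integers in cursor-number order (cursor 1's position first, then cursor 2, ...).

After op 1 (delete): buffer="ciclno" (len 6), cursors c1@3 c2@4 c3@6, authorship ......
After op 2 (insert('b')): buffer="cicblbnob" (len 9), cursors c1@4 c2@6 c3@9, authorship ...1.2..3
After op 3 (insert('t')): buffer="cicbtlbtnobt" (len 12), cursors c1@5 c2@8 c3@12, authorship ...11.22..33
After op 4 (move_right): buffer="cicbtlbtnobt" (len 12), cursors c1@6 c2@9 c3@12, authorship ...11.22..33
After op 5 (insert('o')): buffer="cicbtlobtnoobto" (len 15), cursors c1@7 c2@11 c3@15, authorship ...11.122.2.333

Answer: 7 11 15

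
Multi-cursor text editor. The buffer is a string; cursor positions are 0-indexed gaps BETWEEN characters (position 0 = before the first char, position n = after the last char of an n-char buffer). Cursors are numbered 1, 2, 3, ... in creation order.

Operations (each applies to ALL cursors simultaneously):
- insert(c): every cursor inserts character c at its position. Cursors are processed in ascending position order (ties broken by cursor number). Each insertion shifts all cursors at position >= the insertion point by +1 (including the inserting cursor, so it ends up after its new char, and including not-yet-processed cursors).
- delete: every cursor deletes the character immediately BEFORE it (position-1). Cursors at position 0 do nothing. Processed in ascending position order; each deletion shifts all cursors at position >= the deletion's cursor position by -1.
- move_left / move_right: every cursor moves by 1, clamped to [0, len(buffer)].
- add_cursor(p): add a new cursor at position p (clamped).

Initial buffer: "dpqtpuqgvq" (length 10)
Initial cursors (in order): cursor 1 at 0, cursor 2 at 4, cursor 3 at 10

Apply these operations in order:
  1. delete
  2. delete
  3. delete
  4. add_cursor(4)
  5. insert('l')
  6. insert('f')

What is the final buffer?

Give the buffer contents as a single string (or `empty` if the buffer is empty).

After op 1 (delete): buffer="dpqpuqgv" (len 8), cursors c1@0 c2@3 c3@8, authorship ........
After op 2 (delete): buffer="dppuqg" (len 6), cursors c1@0 c2@2 c3@6, authorship ......
After op 3 (delete): buffer="dpuq" (len 4), cursors c1@0 c2@1 c3@4, authorship ....
After op 4 (add_cursor(4)): buffer="dpuq" (len 4), cursors c1@0 c2@1 c3@4 c4@4, authorship ....
After op 5 (insert('l')): buffer="ldlpuqll" (len 8), cursors c1@1 c2@3 c3@8 c4@8, authorship 1.2...34
After op 6 (insert('f')): buffer="lfdlfpuqllff" (len 12), cursors c1@2 c2@5 c3@12 c4@12, authorship 11.22...3434

Answer: lfdlfpuqllff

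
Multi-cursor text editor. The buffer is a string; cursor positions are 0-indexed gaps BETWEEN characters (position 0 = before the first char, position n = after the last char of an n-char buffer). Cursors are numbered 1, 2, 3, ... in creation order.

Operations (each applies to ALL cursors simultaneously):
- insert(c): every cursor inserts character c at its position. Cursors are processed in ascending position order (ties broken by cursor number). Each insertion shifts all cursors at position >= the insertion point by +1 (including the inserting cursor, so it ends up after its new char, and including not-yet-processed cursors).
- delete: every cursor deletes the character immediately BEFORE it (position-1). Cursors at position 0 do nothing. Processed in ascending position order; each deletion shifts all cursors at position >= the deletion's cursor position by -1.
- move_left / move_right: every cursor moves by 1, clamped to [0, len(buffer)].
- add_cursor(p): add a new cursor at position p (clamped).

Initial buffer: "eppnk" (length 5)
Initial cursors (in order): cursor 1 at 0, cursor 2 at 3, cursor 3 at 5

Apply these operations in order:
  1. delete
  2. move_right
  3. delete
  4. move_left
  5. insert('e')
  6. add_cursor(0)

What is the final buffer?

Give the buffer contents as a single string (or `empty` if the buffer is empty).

Answer: eee

Derivation:
After op 1 (delete): buffer="epn" (len 3), cursors c1@0 c2@2 c3@3, authorship ...
After op 2 (move_right): buffer="epn" (len 3), cursors c1@1 c2@3 c3@3, authorship ...
After op 3 (delete): buffer="" (len 0), cursors c1@0 c2@0 c3@0, authorship 
After op 4 (move_left): buffer="" (len 0), cursors c1@0 c2@0 c3@0, authorship 
After op 5 (insert('e')): buffer="eee" (len 3), cursors c1@3 c2@3 c3@3, authorship 123
After op 6 (add_cursor(0)): buffer="eee" (len 3), cursors c4@0 c1@3 c2@3 c3@3, authorship 123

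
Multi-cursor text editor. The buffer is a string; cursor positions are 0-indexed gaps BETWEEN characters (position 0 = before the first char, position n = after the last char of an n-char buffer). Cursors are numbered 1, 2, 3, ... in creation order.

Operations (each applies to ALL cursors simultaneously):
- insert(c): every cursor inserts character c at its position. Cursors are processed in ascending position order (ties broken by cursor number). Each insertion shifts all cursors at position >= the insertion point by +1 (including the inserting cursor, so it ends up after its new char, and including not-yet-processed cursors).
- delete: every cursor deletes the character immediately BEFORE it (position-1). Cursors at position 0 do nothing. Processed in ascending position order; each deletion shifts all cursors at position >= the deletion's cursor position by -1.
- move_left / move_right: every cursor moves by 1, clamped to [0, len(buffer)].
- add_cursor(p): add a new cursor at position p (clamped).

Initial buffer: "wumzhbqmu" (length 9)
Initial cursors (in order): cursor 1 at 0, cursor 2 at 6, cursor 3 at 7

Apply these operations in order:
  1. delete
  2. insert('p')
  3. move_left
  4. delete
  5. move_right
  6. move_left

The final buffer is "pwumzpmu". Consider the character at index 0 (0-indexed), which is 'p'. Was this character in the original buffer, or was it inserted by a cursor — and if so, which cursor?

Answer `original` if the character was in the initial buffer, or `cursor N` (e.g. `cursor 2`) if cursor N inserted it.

After op 1 (delete): buffer="wumzhmu" (len 7), cursors c1@0 c2@5 c3@5, authorship .......
After op 2 (insert('p')): buffer="pwumzhppmu" (len 10), cursors c1@1 c2@8 c3@8, authorship 1.....23..
After op 3 (move_left): buffer="pwumzhppmu" (len 10), cursors c1@0 c2@7 c3@7, authorship 1.....23..
After op 4 (delete): buffer="pwumzpmu" (len 8), cursors c1@0 c2@5 c3@5, authorship 1....3..
After op 5 (move_right): buffer="pwumzpmu" (len 8), cursors c1@1 c2@6 c3@6, authorship 1....3..
After op 6 (move_left): buffer="pwumzpmu" (len 8), cursors c1@0 c2@5 c3@5, authorship 1....3..
Authorship (.=original, N=cursor N): 1 . . . . 3 . .
Index 0: author = 1

Answer: cursor 1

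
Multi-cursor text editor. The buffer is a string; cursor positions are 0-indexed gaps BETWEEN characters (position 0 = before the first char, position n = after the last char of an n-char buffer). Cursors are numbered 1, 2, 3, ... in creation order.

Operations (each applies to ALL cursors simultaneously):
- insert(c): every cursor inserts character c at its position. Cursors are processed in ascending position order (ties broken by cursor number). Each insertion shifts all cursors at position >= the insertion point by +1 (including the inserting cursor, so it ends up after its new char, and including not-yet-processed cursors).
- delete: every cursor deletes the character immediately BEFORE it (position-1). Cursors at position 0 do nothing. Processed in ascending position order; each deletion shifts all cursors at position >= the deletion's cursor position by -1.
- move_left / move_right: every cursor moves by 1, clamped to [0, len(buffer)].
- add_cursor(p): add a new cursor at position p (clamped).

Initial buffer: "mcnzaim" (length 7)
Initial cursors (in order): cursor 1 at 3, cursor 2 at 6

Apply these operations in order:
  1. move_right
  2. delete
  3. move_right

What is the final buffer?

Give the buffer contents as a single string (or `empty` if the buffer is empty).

Answer: mcnai

Derivation:
After op 1 (move_right): buffer="mcnzaim" (len 7), cursors c1@4 c2@7, authorship .......
After op 2 (delete): buffer="mcnai" (len 5), cursors c1@3 c2@5, authorship .....
After op 3 (move_right): buffer="mcnai" (len 5), cursors c1@4 c2@5, authorship .....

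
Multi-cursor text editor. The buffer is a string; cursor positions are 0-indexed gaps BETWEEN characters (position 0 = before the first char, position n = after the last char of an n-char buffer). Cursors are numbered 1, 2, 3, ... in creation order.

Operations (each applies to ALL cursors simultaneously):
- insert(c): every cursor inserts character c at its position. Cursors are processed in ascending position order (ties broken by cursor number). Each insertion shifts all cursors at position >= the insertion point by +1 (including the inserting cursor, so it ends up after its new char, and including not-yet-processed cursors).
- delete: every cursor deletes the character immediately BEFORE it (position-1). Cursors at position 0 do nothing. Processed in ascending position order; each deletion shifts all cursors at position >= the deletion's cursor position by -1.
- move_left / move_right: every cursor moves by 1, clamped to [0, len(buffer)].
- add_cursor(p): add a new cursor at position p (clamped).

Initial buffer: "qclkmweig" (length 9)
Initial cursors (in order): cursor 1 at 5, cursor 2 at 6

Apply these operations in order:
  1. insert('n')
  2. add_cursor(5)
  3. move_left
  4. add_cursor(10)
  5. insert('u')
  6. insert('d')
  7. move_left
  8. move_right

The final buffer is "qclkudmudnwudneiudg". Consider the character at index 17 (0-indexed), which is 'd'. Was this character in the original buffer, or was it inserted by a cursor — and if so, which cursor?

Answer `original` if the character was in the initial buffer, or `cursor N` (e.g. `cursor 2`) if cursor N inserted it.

After op 1 (insert('n')): buffer="qclkmnwneig" (len 11), cursors c1@6 c2@8, authorship .....1.2...
After op 2 (add_cursor(5)): buffer="qclkmnwneig" (len 11), cursors c3@5 c1@6 c2@8, authorship .....1.2...
After op 3 (move_left): buffer="qclkmnwneig" (len 11), cursors c3@4 c1@5 c2@7, authorship .....1.2...
After op 4 (add_cursor(10)): buffer="qclkmnwneig" (len 11), cursors c3@4 c1@5 c2@7 c4@10, authorship .....1.2...
After op 5 (insert('u')): buffer="qclkumunwuneiug" (len 15), cursors c3@5 c1@7 c2@10 c4@14, authorship ....3.11.22..4.
After op 6 (insert('d')): buffer="qclkudmudnwudneiudg" (len 19), cursors c3@6 c1@9 c2@13 c4@18, authorship ....33.111.222..44.
After op 7 (move_left): buffer="qclkudmudnwudneiudg" (len 19), cursors c3@5 c1@8 c2@12 c4@17, authorship ....33.111.222..44.
After op 8 (move_right): buffer="qclkudmudnwudneiudg" (len 19), cursors c3@6 c1@9 c2@13 c4@18, authorship ....33.111.222..44.
Authorship (.=original, N=cursor N): . . . . 3 3 . 1 1 1 . 2 2 2 . . 4 4 .
Index 17: author = 4

Answer: cursor 4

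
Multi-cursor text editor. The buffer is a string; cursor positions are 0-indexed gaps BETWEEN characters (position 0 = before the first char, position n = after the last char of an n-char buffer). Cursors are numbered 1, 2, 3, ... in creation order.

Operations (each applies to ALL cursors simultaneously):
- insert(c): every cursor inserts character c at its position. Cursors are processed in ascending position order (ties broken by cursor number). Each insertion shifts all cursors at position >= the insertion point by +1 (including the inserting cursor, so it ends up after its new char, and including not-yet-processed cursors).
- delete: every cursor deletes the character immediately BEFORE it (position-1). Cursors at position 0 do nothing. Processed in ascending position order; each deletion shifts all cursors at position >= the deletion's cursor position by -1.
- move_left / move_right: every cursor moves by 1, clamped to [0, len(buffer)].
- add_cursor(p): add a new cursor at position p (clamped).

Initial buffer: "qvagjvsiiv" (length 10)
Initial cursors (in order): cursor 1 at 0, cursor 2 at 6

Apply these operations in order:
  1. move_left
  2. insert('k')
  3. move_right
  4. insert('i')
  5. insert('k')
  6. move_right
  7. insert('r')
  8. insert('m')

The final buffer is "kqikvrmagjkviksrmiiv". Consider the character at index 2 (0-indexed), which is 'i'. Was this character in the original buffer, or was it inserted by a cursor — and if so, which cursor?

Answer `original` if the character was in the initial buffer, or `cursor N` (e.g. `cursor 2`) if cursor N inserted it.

After op 1 (move_left): buffer="qvagjvsiiv" (len 10), cursors c1@0 c2@5, authorship ..........
After op 2 (insert('k')): buffer="kqvagjkvsiiv" (len 12), cursors c1@1 c2@7, authorship 1.....2.....
After op 3 (move_right): buffer="kqvagjkvsiiv" (len 12), cursors c1@2 c2@8, authorship 1.....2.....
After op 4 (insert('i')): buffer="kqivagjkvisiiv" (len 14), cursors c1@3 c2@10, authorship 1.1....2.2....
After op 5 (insert('k')): buffer="kqikvagjkviksiiv" (len 16), cursors c1@4 c2@12, authorship 1.11....2.22....
After op 6 (move_right): buffer="kqikvagjkviksiiv" (len 16), cursors c1@5 c2@13, authorship 1.11....2.22....
After op 7 (insert('r')): buffer="kqikvragjkviksriiv" (len 18), cursors c1@6 c2@15, authorship 1.11.1...2.22.2...
After op 8 (insert('m')): buffer="kqikvrmagjkviksrmiiv" (len 20), cursors c1@7 c2@17, authorship 1.11.11...2.22.22...
Authorship (.=original, N=cursor N): 1 . 1 1 . 1 1 . . . 2 . 2 2 . 2 2 . . .
Index 2: author = 1

Answer: cursor 1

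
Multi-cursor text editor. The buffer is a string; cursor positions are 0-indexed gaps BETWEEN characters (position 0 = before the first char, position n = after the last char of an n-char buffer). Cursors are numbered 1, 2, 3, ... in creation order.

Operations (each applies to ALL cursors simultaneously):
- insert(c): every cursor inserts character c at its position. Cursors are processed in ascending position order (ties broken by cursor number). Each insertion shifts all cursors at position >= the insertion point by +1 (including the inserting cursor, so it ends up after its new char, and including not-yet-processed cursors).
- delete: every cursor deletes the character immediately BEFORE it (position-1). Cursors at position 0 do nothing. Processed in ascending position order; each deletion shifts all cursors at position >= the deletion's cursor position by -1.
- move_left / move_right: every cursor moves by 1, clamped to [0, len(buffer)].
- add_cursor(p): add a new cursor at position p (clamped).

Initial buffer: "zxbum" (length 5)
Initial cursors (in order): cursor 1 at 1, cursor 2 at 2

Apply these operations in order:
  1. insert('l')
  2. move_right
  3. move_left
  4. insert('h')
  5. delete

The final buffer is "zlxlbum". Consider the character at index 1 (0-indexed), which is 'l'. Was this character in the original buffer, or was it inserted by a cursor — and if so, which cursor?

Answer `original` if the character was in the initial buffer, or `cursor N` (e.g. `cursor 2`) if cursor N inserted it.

Answer: cursor 1

Derivation:
After op 1 (insert('l')): buffer="zlxlbum" (len 7), cursors c1@2 c2@4, authorship .1.2...
After op 2 (move_right): buffer="zlxlbum" (len 7), cursors c1@3 c2@5, authorship .1.2...
After op 3 (move_left): buffer="zlxlbum" (len 7), cursors c1@2 c2@4, authorship .1.2...
After op 4 (insert('h')): buffer="zlhxlhbum" (len 9), cursors c1@3 c2@6, authorship .11.22...
After op 5 (delete): buffer="zlxlbum" (len 7), cursors c1@2 c2@4, authorship .1.2...
Authorship (.=original, N=cursor N): . 1 . 2 . . .
Index 1: author = 1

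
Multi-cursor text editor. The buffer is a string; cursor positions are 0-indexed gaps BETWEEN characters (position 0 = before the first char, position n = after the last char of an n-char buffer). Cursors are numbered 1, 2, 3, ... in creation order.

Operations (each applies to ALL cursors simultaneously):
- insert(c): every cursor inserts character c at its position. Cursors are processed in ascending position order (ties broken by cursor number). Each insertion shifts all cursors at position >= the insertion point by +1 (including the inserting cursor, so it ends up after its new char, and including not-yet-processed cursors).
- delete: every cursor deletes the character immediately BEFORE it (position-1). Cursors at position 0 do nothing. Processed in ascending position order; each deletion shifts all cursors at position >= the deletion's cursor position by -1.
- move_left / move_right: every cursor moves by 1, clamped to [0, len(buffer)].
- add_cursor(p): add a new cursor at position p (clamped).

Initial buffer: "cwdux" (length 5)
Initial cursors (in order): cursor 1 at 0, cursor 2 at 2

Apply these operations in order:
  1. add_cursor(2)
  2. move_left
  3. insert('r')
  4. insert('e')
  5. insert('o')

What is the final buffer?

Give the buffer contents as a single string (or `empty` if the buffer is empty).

After op 1 (add_cursor(2)): buffer="cwdux" (len 5), cursors c1@0 c2@2 c3@2, authorship .....
After op 2 (move_left): buffer="cwdux" (len 5), cursors c1@0 c2@1 c3@1, authorship .....
After op 3 (insert('r')): buffer="rcrrwdux" (len 8), cursors c1@1 c2@4 c3@4, authorship 1.23....
After op 4 (insert('e')): buffer="recrreewdux" (len 11), cursors c1@2 c2@7 c3@7, authorship 11.2323....
After op 5 (insert('o')): buffer="reocrreeoowdux" (len 14), cursors c1@3 c2@10 c3@10, authorship 111.232323....

Answer: reocrreeoowdux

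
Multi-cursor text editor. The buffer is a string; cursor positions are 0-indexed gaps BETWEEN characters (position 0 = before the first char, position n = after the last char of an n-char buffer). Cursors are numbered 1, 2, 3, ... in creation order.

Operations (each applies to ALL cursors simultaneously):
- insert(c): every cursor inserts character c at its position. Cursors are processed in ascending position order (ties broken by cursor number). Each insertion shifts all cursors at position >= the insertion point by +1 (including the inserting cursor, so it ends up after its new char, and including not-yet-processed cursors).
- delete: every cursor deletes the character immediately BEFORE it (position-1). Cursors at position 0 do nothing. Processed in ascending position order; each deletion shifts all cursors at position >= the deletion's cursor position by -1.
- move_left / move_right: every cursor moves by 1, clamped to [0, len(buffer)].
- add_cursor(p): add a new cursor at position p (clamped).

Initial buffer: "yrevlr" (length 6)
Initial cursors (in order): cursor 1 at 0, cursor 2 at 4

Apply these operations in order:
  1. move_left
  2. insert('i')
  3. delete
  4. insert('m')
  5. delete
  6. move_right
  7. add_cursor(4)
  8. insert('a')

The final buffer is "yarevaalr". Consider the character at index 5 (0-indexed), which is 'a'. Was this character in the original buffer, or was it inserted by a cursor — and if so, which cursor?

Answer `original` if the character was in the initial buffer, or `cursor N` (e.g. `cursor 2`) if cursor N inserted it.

Answer: cursor 2

Derivation:
After op 1 (move_left): buffer="yrevlr" (len 6), cursors c1@0 c2@3, authorship ......
After op 2 (insert('i')): buffer="iyreivlr" (len 8), cursors c1@1 c2@5, authorship 1...2...
After op 3 (delete): buffer="yrevlr" (len 6), cursors c1@0 c2@3, authorship ......
After op 4 (insert('m')): buffer="myremvlr" (len 8), cursors c1@1 c2@5, authorship 1...2...
After op 5 (delete): buffer="yrevlr" (len 6), cursors c1@0 c2@3, authorship ......
After op 6 (move_right): buffer="yrevlr" (len 6), cursors c1@1 c2@4, authorship ......
After op 7 (add_cursor(4)): buffer="yrevlr" (len 6), cursors c1@1 c2@4 c3@4, authorship ......
After op 8 (insert('a')): buffer="yarevaalr" (len 9), cursors c1@2 c2@7 c3@7, authorship .1...23..
Authorship (.=original, N=cursor N): . 1 . . . 2 3 . .
Index 5: author = 2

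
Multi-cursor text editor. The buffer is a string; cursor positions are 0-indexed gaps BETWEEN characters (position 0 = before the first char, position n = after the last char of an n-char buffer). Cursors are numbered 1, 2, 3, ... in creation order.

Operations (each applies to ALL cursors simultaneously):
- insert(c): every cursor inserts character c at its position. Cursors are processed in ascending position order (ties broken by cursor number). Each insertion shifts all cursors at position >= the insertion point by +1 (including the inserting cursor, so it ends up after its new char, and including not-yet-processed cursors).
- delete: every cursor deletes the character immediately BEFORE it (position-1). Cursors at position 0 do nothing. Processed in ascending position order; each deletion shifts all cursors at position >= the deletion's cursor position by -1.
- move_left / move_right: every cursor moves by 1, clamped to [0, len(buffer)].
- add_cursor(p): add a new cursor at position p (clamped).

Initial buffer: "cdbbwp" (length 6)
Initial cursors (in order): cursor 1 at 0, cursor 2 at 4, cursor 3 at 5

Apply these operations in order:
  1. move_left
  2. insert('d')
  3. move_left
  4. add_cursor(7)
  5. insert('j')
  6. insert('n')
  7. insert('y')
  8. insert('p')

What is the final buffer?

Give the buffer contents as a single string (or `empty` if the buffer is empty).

After op 1 (move_left): buffer="cdbbwp" (len 6), cursors c1@0 c2@3 c3@4, authorship ......
After op 2 (insert('d')): buffer="dcdbdbdwp" (len 9), cursors c1@1 c2@5 c3@7, authorship 1...2.3..
After op 3 (move_left): buffer="dcdbdbdwp" (len 9), cursors c1@0 c2@4 c3@6, authorship 1...2.3..
After op 4 (add_cursor(7)): buffer="dcdbdbdwp" (len 9), cursors c1@0 c2@4 c3@6 c4@7, authorship 1...2.3..
After op 5 (insert('j')): buffer="jdcdbjdbjdjwp" (len 13), cursors c1@1 c2@6 c3@9 c4@11, authorship 11...22.334..
After op 6 (insert('n')): buffer="jndcdbjndbjndjnwp" (len 17), cursors c1@2 c2@8 c3@12 c4@15, authorship 111...222.33344..
After op 7 (insert('y')): buffer="jnydcdbjnydbjnydjnywp" (len 21), cursors c1@3 c2@10 c3@15 c4@19, authorship 1111...2222.3333444..
After op 8 (insert('p')): buffer="jnypdcdbjnypdbjnypdjnypwp" (len 25), cursors c1@4 c2@12 c3@18 c4@23, authorship 11111...22222.333334444..

Answer: jnypdcdbjnypdbjnypdjnypwp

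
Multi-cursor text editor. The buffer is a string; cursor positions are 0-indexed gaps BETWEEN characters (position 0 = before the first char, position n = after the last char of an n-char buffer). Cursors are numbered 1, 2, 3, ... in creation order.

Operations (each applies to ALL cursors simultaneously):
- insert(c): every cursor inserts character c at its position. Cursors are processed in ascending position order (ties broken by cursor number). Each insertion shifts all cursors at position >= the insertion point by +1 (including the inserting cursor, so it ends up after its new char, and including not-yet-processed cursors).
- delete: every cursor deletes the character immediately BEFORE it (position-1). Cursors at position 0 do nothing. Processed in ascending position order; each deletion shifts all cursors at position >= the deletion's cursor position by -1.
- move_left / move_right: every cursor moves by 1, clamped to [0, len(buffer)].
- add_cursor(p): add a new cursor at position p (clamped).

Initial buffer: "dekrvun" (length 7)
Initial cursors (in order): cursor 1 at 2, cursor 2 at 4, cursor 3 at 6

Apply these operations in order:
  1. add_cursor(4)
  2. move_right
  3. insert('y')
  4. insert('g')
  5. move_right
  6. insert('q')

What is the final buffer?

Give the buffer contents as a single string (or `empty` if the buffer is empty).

After op 1 (add_cursor(4)): buffer="dekrvun" (len 7), cursors c1@2 c2@4 c4@4 c3@6, authorship .......
After op 2 (move_right): buffer="dekrvun" (len 7), cursors c1@3 c2@5 c4@5 c3@7, authorship .......
After op 3 (insert('y')): buffer="dekyrvyyuny" (len 11), cursors c1@4 c2@8 c4@8 c3@11, authorship ...1..24..3
After op 4 (insert('g')): buffer="dekygrvyyggunyg" (len 15), cursors c1@5 c2@11 c4@11 c3@15, authorship ...11..2424..33
After op 5 (move_right): buffer="dekygrvyyggunyg" (len 15), cursors c1@6 c2@12 c4@12 c3@15, authorship ...11..2424..33
After op 6 (insert('q')): buffer="dekygrqvyygguqqnygq" (len 19), cursors c1@7 c2@15 c4@15 c3@19, authorship ...11.1.2424.24.333

Answer: dekygrqvyygguqqnygq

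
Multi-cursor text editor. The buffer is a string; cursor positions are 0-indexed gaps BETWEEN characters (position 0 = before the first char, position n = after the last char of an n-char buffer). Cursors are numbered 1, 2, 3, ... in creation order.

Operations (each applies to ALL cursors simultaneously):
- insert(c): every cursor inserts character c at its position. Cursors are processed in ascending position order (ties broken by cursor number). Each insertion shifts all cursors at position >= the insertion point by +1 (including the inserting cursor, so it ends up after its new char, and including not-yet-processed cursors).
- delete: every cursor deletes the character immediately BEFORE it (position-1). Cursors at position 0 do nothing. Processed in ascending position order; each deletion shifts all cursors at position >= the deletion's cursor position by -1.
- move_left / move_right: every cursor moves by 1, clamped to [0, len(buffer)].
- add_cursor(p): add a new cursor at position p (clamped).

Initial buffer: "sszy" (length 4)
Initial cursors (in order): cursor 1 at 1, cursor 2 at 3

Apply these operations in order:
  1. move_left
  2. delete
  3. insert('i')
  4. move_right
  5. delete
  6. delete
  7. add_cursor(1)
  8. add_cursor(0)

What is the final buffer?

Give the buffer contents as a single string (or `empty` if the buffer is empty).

After op 1 (move_left): buffer="sszy" (len 4), cursors c1@0 c2@2, authorship ....
After op 2 (delete): buffer="szy" (len 3), cursors c1@0 c2@1, authorship ...
After op 3 (insert('i')): buffer="isizy" (len 5), cursors c1@1 c2@3, authorship 1.2..
After op 4 (move_right): buffer="isizy" (len 5), cursors c1@2 c2@4, authorship 1.2..
After op 5 (delete): buffer="iiy" (len 3), cursors c1@1 c2@2, authorship 12.
After op 6 (delete): buffer="y" (len 1), cursors c1@0 c2@0, authorship .
After op 7 (add_cursor(1)): buffer="y" (len 1), cursors c1@0 c2@0 c3@1, authorship .
After op 8 (add_cursor(0)): buffer="y" (len 1), cursors c1@0 c2@0 c4@0 c3@1, authorship .

Answer: y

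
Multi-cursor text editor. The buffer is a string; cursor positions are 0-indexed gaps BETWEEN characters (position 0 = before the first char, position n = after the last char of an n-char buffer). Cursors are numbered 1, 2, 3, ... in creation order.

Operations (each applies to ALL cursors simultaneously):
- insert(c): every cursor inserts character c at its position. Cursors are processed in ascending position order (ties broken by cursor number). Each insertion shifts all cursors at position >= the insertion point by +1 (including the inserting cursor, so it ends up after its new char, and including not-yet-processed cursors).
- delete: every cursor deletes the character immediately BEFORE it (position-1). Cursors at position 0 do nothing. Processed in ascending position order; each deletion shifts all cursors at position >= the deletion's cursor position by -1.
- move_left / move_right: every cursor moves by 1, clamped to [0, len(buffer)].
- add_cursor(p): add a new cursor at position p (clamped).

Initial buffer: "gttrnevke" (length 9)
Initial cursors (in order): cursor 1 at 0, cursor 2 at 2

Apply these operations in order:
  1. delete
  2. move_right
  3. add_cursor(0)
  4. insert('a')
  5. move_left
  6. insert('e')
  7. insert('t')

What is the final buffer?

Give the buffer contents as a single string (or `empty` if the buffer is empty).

After op 1 (delete): buffer="gtrnevke" (len 8), cursors c1@0 c2@1, authorship ........
After op 2 (move_right): buffer="gtrnevke" (len 8), cursors c1@1 c2@2, authorship ........
After op 3 (add_cursor(0)): buffer="gtrnevke" (len 8), cursors c3@0 c1@1 c2@2, authorship ........
After op 4 (insert('a')): buffer="agatarnevke" (len 11), cursors c3@1 c1@3 c2@5, authorship 3.1.2......
After op 5 (move_left): buffer="agatarnevke" (len 11), cursors c3@0 c1@2 c2@4, authorship 3.1.2......
After op 6 (insert('e')): buffer="eageatearnevke" (len 14), cursors c3@1 c1@4 c2@7, authorship 33.11.22......
After op 7 (insert('t')): buffer="etagetatetarnevke" (len 17), cursors c3@2 c1@6 c2@10, authorship 333.111.222......

Answer: etagetatetarnevke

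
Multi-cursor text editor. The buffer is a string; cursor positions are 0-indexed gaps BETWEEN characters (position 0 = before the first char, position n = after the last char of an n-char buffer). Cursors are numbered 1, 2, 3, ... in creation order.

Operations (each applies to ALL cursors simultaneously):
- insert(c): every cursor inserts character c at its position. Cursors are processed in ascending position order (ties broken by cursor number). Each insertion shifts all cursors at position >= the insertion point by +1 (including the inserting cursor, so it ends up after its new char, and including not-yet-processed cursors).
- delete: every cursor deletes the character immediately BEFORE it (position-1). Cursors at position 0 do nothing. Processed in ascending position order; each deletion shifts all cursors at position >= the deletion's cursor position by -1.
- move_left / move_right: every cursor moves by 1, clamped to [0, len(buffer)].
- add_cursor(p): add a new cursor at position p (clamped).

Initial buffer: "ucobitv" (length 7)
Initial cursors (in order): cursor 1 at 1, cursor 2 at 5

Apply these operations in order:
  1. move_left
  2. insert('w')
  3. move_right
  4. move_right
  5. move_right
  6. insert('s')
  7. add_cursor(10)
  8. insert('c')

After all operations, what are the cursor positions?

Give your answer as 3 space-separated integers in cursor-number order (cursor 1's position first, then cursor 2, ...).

After op 1 (move_left): buffer="ucobitv" (len 7), cursors c1@0 c2@4, authorship .......
After op 2 (insert('w')): buffer="wucobwitv" (len 9), cursors c1@1 c2@6, authorship 1....2...
After op 3 (move_right): buffer="wucobwitv" (len 9), cursors c1@2 c2@7, authorship 1....2...
After op 4 (move_right): buffer="wucobwitv" (len 9), cursors c1@3 c2@8, authorship 1....2...
After op 5 (move_right): buffer="wucobwitv" (len 9), cursors c1@4 c2@9, authorship 1....2...
After op 6 (insert('s')): buffer="wucosbwitvs" (len 11), cursors c1@5 c2@11, authorship 1...1.2...2
After op 7 (add_cursor(10)): buffer="wucosbwitvs" (len 11), cursors c1@5 c3@10 c2@11, authorship 1...1.2...2
After op 8 (insert('c')): buffer="wucoscbwitvcsc" (len 14), cursors c1@6 c3@12 c2@14, authorship 1...11.2...322

Answer: 6 14 12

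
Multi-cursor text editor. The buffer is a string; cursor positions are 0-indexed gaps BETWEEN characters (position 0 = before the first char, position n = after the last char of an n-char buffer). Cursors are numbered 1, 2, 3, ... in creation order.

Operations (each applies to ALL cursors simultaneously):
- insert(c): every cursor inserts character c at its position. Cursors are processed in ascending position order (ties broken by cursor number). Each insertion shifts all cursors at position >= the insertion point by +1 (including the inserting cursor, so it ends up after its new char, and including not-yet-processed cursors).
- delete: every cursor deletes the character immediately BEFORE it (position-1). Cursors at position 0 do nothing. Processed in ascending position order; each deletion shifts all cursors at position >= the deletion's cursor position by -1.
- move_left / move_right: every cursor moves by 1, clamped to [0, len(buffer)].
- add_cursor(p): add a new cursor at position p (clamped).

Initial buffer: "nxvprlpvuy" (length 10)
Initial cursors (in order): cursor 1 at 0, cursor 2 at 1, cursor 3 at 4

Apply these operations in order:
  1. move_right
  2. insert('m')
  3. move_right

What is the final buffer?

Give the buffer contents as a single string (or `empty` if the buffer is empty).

After op 1 (move_right): buffer="nxvprlpvuy" (len 10), cursors c1@1 c2@2 c3@5, authorship ..........
After op 2 (insert('m')): buffer="nmxmvprmlpvuy" (len 13), cursors c1@2 c2@4 c3@8, authorship .1.2...3.....
After op 3 (move_right): buffer="nmxmvprmlpvuy" (len 13), cursors c1@3 c2@5 c3@9, authorship .1.2...3.....

Answer: nmxmvprmlpvuy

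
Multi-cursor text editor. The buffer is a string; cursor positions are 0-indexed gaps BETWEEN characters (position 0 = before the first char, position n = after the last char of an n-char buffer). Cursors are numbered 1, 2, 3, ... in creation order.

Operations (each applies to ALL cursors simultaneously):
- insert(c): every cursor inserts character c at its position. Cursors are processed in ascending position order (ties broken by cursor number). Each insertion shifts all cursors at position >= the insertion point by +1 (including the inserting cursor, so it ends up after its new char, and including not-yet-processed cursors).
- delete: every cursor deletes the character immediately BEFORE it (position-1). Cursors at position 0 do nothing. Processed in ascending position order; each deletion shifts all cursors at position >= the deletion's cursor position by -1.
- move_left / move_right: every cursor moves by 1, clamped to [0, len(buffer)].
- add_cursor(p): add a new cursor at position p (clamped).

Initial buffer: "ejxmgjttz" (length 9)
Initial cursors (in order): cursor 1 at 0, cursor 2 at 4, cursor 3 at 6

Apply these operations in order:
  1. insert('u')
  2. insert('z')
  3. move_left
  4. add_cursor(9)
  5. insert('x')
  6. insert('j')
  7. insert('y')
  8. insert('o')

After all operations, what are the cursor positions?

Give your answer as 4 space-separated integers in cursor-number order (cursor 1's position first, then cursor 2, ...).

Answer: 5 15 27 21

Derivation:
After op 1 (insert('u')): buffer="uejxmugjuttz" (len 12), cursors c1@1 c2@6 c3@9, authorship 1....2..3...
After op 2 (insert('z')): buffer="uzejxmuzgjuzttz" (len 15), cursors c1@2 c2@8 c3@12, authorship 11....22..33...
After op 3 (move_left): buffer="uzejxmuzgjuzttz" (len 15), cursors c1@1 c2@7 c3@11, authorship 11....22..33...
After op 4 (add_cursor(9)): buffer="uzejxmuzgjuzttz" (len 15), cursors c1@1 c2@7 c4@9 c3@11, authorship 11....22..33...
After op 5 (insert('x')): buffer="uxzejxmuxzgxjuxzttz" (len 19), cursors c1@2 c2@9 c4@12 c3@15, authorship 111....222.4.333...
After op 6 (insert('j')): buffer="uxjzejxmuxjzgxjjuxjzttz" (len 23), cursors c1@3 c2@11 c4@15 c3@19, authorship 1111....2222.44.3333...
After op 7 (insert('y')): buffer="uxjyzejxmuxjyzgxjyjuxjyzttz" (len 27), cursors c1@4 c2@13 c4@18 c3@23, authorship 11111....22222.444.33333...
After op 8 (insert('o')): buffer="uxjyozejxmuxjyozgxjyojuxjyozttz" (len 31), cursors c1@5 c2@15 c4@21 c3@27, authorship 111111....222222.4444.333333...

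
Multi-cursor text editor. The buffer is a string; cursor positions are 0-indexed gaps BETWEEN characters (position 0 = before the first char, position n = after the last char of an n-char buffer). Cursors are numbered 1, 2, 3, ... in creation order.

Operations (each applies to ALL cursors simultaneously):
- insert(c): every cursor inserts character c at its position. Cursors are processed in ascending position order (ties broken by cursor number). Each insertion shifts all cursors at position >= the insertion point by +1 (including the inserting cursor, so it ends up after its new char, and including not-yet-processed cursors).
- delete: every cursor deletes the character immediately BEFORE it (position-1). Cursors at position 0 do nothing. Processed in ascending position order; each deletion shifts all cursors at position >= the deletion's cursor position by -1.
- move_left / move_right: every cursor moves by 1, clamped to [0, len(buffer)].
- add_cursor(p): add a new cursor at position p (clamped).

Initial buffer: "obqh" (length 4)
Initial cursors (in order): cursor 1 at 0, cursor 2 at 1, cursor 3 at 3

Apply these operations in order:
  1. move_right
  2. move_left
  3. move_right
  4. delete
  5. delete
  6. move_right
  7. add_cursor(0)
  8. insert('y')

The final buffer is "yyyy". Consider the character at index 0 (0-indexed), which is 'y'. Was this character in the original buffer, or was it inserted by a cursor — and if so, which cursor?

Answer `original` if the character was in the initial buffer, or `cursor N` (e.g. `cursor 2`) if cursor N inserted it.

Answer: cursor 1

Derivation:
After op 1 (move_right): buffer="obqh" (len 4), cursors c1@1 c2@2 c3@4, authorship ....
After op 2 (move_left): buffer="obqh" (len 4), cursors c1@0 c2@1 c3@3, authorship ....
After op 3 (move_right): buffer="obqh" (len 4), cursors c1@1 c2@2 c3@4, authorship ....
After op 4 (delete): buffer="q" (len 1), cursors c1@0 c2@0 c3@1, authorship .
After op 5 (delete): buffer="" (len 0), cursors c1@0 c2@0 c3@0, authorship 
After op 6 (move_right): buffer="" (len 0), cursors c1@0 c2@0 c3@0, authorship 
After op 7 (add_cursor(0)): buffer="" (len 0), cursors c1@0 c2@0 c3@0 c4@0, authorship 
After op 8 (insert('y')): buffer="yyyy" (len 4), cursors c1@4 c2@4 c3@4 c4@4, authorship 1234
Authorship (.=original, N=cursor N): 1 2 3 4
Index 0: author = 1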